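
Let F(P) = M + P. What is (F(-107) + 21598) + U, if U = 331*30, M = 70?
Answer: 31491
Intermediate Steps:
U = 9930
F(P) = 70 + P
(F(-107) + 21598) + U = ((70 - 107) + 21598) + 9930 = (-37 + 21598) + 9930 = 21561 + 9930 = 31491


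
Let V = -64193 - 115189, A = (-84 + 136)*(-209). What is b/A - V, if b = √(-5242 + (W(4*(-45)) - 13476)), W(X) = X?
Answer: 179382 - I*√18898/10868 ≈ 1.7938e+5 - 0.012649*I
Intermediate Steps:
A = -10868 (A = 52*(-209) = -10868)
b = I*√18898 (b = √(-5242 + (4*(-45) - 13476)) = √(-5242 + (-180 - 13476)) = √(-5242 - 13656) = √(-18898) = I*√18898 ≈ 137.47*I)
V = -179382
b/A - V = (I*√18898)/(-10868) - 1*(-179382) = (I*√18898)*(-1/10868) + 179382 = -I*√18898/10868 + 179382 = 179382 - I*√18898/10868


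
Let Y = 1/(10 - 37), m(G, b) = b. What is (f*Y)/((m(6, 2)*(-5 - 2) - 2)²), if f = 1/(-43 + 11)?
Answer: 1/221184 ≈ 4.5211e-6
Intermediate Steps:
f = -1/32 (f = 1/(-32) = -1/32 ≈ -0.031250)
Y = -1/27 (Y = 1/(-27) = -1/27 ≈ -0.037037)
(f*Y)/((m(6, 2)*(-5 - 2) - 2)²) = (-1/32*(-1/27))/((2*(-5 - 2) - 2)²) = 1/(864*((2*(-7) - 2)²)) = 1/(864*((-14 - 2)²)) = 1/(864*((-16)²)) = (1/864)/256 = (1/864)*(1/256) = 1/221184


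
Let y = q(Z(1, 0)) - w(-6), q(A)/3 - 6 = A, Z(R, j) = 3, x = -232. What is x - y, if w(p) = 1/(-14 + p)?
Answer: -5181/20 ≈ -259.05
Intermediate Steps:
q(A) = 18 + 3*A
y = 541/20 (y = (18 + 3*3) - 1/(-14 - 6) = (18 + 9) - 1/(-20) = 27 - 1*(-1/20) = 27 + 1/20 = 541/20 ≈ 27.050)
x - y = -232 - 1*541/20 = -232 - 541/20 = -5181/20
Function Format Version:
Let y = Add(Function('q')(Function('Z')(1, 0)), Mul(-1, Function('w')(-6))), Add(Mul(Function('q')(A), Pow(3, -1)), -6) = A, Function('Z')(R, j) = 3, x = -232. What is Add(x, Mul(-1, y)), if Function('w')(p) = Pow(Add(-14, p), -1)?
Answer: Rational(-5181, 20) ≈ -259.05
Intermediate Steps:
Function('q')(A) = Add(18, Mul(3, A))
y = Rational(541, 20) (y = Add(Add(18, Mul(3, 3)), Mul(-1, Pow(Add(-14, -6), -1))) = Add(Add(18, 9), Mul(-1, Pow(-20, -1))) = Add(27, Mul(-1, Rational(-1, 20))) = Add(27, Rational(1, 20)) = Rational(541, 20) ≈ 27.050)
Add(x, Mul(-1, y)) = Add(-232, Mul(-1, Rational(541, 20))) = Add(-232, Rational(-541, 20)) = Rational(-5181, 20)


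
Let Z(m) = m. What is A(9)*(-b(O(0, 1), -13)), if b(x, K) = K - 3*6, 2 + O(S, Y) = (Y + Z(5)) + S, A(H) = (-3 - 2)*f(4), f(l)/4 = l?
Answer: -2480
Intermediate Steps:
f(l) = 4*l
A(H) = -80 (A(H) = (-3 - 2)*(4*4) = -5*16 = -80)
O(S, Y) = 3 + S + Y (O(S, Y) = -2 + ((Y + 5) + S) = -2 + ((5 + Y) + S) = -2 + (5 + S + Y) = 3 + S + Y)
b(x, K) = -18 + K (b(x, K) = K - 18 = -18 + K)
A(9)*(-b(O(0, 1), -13)) = -(-80)*(-18 - 13) = -(-80)*(-31) = -80*31 = -2480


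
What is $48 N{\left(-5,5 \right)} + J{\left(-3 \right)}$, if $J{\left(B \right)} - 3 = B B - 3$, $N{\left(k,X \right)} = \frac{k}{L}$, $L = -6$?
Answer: $49$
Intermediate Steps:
$N{\left(k,X \right)} = - \frac{k}{6}$ ($N{\left(k,X \right)} = \frac{k}{-6} = k \left(- \frac{1}{6}\right) = - \frac{k}{6}$)
$J{\left(B \right)} = B^{2}$ ($J{\left(B \right)} = 3 + \left(B B - 3\right) = 3 + \left(B^{2} - 3\right) = 3 + \left(-3 + B^{2}\right) = B^{2}$)
$48 N{\left(-5,5 \right)} + J{\left(-3 \right)} = 48 \left(\left(- \frac{1}{6}\right) \left(-5\right)\right) + \left(-3\right)^{2} = 48 \cdot \frac{5}{6} + 9 = 40 + 9 = 49$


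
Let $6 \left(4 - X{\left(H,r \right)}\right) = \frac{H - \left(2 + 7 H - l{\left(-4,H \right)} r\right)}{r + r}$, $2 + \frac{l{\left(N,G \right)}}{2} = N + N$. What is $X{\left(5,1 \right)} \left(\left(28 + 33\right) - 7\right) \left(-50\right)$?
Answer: $-22500$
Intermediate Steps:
$l{\left(N,G \right)} = -4 + 4 N$ ($l{\left(N,G \right)} = -4 + 2 \left(N + N\right) = -4 + 2 \cdot 2 N = -4 + 4 N$)
$X{\left(H,r \right)} = 4 - \frac{-2 - 20 r - 6 H}{12 r}$ ($X{\left(H,r \right)} = 4 - \frac{\left(H - \left(2 + 7 H - \left(-4 + 4 \left(-4\right)\right) r\right)\right) \frac{1}{r + r}}{6} = 4 - \frac{\left(H - \left(2 + 7 H - \left(-4 - 16\right) r\right)\right) \frac{1}{2 r}}{6} = 4 - \frac{\left(H - \left(2 + 7 H + 20 r\right)\right) \frac{1}{2 r}}{6} = 4 - \frac{\left(-2 - 20 r - 6 H\right) \frac{1}{2 r}}{6} = 4 - \frac{\frac{1}{2} \frac{1}{r} \left(-2 - 20 r - 6 H\right)}{6} = 4 - \frac{-2 - 20 r - 6 H}{12 r}$)
$X{\left(5,1 \right)} \left(\left(28 + 33\right) - 7\right) \left(-50\right) = \frac{1 + 3 \cdot 5 + 34 \cdot 1}{6 \cdot 1} \left(\left(28 + 33\right) - 7\right) \left(-50\right) = \frac{1}{6} \cdot 1 \left(1 + 15 + 34\right) \left(61 - 7\right) \left(-50\right) = \frac{1}{6} \cdot 1 \cdot 50 \cdot 54 \left(-50\right) = \frac{25}{3} \cdot 54 \left(-50\right) = 450 \left(-50\right) = -22500$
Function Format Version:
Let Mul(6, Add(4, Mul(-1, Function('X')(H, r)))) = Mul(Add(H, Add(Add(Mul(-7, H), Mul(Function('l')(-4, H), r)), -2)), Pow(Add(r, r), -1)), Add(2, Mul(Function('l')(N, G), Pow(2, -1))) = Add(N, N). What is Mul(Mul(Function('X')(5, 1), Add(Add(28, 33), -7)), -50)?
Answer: -22500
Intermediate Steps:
Function('l')(N, G) = Add(-4, Mul(4, N)) (Function('l')(N, G) = Add(-4, Mul(2, Add(N, N))) = Add(-4, Mul(2, Mul(2, N))) = Add(-4, Mul(4, N)))
Function('X')(H, r) = Add(4, Mul(Rational(-1, 12), Pow(r, -1), Add(-2, Mul(-20, r), Mul(-6, H)))) (Function('X')(H, r) = Add(4, Mul(Rational(-1, 6), Mul(Add(H, Add(Add(Mul(-7, H), Mul(Add(-4, Mul(4, -4)), r)), -2)), Pow(Add(r, r), -1)))) = Add(4, Mul(Rational(-1, 6), Mul(Add(H, Add(Add(Mul(-7, H), Mul(Add(-4, -16), r)), -2)), Pow(Mul(2, r), -1)))) = Add(4, Mul(Rational(-1, 6), Mul(Add(H, Add(Add(Mul(-7, H), Mul(-20, r)), -2)), Mul(Rational(1, 2), Pow(r, -1))))) = Add(4, Mul(Rational(-1, 6), Mul(Add(H, Add(Add(Mul(-20, r), Mul(-7, H)), -2)), Mul(Rational(1, 2), Pow(r, -1))))) = Add(4, Mul(Rational(-1, 6), Mul(Add(H, Add(-2, Mul(-20, r), Mul(-7, H))), Mul(Rational(1, 2), Pow(r, -1))))) = Add(4, Mul(Rational(-1, 6), Mul(Add(-2, Mul(-20, r), Mul(-6, H)), Mul(Rational(1, 2), Pow(r, -1))))) = Add(4, Mul(Rational(-1, 6), Mul(Rational(1, 2), Pow(r, -1), Add(-2, Mul(-20, r), Mul(-6, H))))) = Add(4, Mul(Rational(-1, 12), Pow(r, -1), Add(-2, Mul(-20, r), Mul(-6, H)))))
Mul(Mul(Function('X')(5, 1), Add(Add(28, 33), -7)), -50) = Mul(Mul(Mul(Rational(1, 6), Pow(1, -1), Add(1, Mul(3, 5), Mul(34, 1))), Add(Add(28, 33), -7)), -50) = Mul(Mul(Mul(Rational(1, 6), 1, Add(1, 15, 34)), Add(61, -7)), -50) = Mul(Mul(Mul(Rational(1, 6), 1, 50), 54), -50) = Mul(Mul(Rational(25, 3), 54), -50) = Mul(450, -50) = -22500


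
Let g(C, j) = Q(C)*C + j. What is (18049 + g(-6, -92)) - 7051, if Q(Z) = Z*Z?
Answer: 10690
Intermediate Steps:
Q(Z) = Z²
g(C, j) = j + C³ (g(C, j) = C²*C + j = C³ + j = j + C³)
(18049 + g(-6, -92)) - 7051 = (18049 + (-92 + (-6)³)) - 7051 = (18049 + (-92 - 216)) - 7051 = (18049 - 308) - 7051 = 17741 - 7051 = 10690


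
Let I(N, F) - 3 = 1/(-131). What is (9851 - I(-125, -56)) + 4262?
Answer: 1848411/131 ≈ 14110.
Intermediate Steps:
I(N, F) = 392/131 (I(N, F) = 3 + 1/(-131) = 3 - 1/131 = 392/131)
(9851 - I(-125, -56)) + 4262 = (9851 - 1*392/131) + 4262 = (9851 - 392/131) + 4262 = 1290089/131 + 4262 = 1848411/131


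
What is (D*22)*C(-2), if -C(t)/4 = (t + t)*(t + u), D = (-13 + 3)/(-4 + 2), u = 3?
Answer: 1760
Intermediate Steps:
D = 5 (D = -10/(-2) = -10*(-½) = 5)
C(t) = -8*t*(3 + t) (C(t) = -4*(t + t)*(t + 3) = -4*2*t*(3 + t) = -8*t*(3 + t))
(D*22)*C(-2) = (5*22)*(-8*(-2)*(3 - 2)) = 110*(-8*(-2)*1) = 110*16 = 1760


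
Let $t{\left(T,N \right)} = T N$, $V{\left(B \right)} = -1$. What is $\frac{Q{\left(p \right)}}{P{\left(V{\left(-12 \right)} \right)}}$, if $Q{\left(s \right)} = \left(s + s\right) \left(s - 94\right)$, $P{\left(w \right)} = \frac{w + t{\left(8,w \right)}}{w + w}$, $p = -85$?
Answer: $\frac{60860}{9} \approx 6762.2$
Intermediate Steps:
$t{\left(T,N \right)} = N T$
$P{\left(w \right)} = \frac{9}{2}$ ($P{\left(w \right)} = \frac{w + w 8}{w + w} = \frac{w + 8 w}{2 w} = 9 w \frac{1}{2 w} = \frac{9}{2}$)
$Q{\left(s \right)} = 2 s \left(-94 + s\right)$
$\frac{Q{\left(p \right)}}{P{\left(V{\left(-12 \right)} \right)}} = \frac{2 \left(-85\right) \left(-94 - 85\right)}{\frac{9}{2}} = 2 \left(-85\right) \left(-179\right) \frac{2}{9} = 30430 \cdot \frac{2}{9} = \frac{60860}{9}$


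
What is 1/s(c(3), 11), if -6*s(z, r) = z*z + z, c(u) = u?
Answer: -½ ≈ -0.50000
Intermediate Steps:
s(z, r) = -z/6 - z²/6 (s(z, r) = -(z*z + z)/6 = -(z² + z)/6 = -(z + z²)/6 = -z/6 - z²/6)
1/s(c(3), 11) = 1/(-⅙*3*(1 + 3)) = 1/(-⅙*3*4) = 1/(-2) = -½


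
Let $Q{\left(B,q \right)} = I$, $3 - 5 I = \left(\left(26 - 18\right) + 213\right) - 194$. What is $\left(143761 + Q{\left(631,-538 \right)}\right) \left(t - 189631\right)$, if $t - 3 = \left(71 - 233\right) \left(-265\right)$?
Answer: $- \frac{105443735138}{5} \approx -2.1089 \cdot 10^{10}$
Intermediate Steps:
$I = - \frac{24}{5}$ ($I = \frac{3}{5} - \frac{\left(\left(26 - 18\right) + 213\right) - 194}{5} = \frac{3}{5} - \frac{\left(8 + 213\right) - 194}{5} = \frac{3}{5} - \frac{221 - 194}{5} = \frac{3}{5} - \frac{27}{5} = - \frac{24}{5} \approx -4.8$)
$t = 42933$ ($t = 3 + \left(71 - 233\right) \left(-265\right) = 3 - -42930 = 3 + 42930 = 42933$)
$Q{\left(B,q \right)} = - \frac{24}{5}$
$\left(143761 + Q{\left(631,-538 \right)}\right) \left(t - 189631\right) = \left(143761 - \frac{24}{5}\right) \left(42933 - 189631\right) = \frac{718781}{5} \left(-146698\right) = - \frac{105443735138}{5}$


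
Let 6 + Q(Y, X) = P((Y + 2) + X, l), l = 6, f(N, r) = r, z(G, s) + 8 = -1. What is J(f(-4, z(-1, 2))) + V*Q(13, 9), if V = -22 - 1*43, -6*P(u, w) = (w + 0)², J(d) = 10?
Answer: 790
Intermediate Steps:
z(G, s) = -9 (z(G, s) = -8 - 1 = -9)
P(u, w) = -w²/6 (P(u, w) = -(w + 0)²/6 = -w²/6)
Q(Y, X) = -12 (Q(Y, X) = -6 - ⅙*6² = -6 - ⅙*36 = -6 - 6 = -12)
V = -65 (V = -22 - 43 = -65)
J(f(-4, z(-1, 2))) + V*Q(13, 9) = 10 - 65*(-12) = 10 + 780 = 790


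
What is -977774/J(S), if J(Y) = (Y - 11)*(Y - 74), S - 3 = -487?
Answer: -488887/138105 ≈ -3.5400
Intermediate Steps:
S = -484 (S = 3 - 487 = -484)
J(Y) = (-74 + Y)*(-11 + Y) (J(Y) = (-11 + Y)*(-74 + Y) = (-74 + Y)*(-11 + Y))
-977774/J(S) = -977774/(814 + (-484)² - 85*(-484)) = -977774/(814 + 234256 + 41140) = -977774/276210 = -977774*1/276210 = -488887/138105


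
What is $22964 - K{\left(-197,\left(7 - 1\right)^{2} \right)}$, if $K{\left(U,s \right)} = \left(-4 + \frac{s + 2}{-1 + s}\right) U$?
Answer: $\frac{783646}{35} \approx 22390.0$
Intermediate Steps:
$K{\left(U,s \right)} = U \left(-4 + \frac{2 + s}{-1 + s}\right)$ ($K{\left(U,s \right)} = \left(-4 + \frac{2 + s}{-1 + s}\right) U = U \left(-4 + \frac{2 + s}{-1 + s}\right)$)
$22964 - K{\left(-197,\left(7 - 1\right)^{2} \right)} = 22964 - 3 \left(-197\right) \frac{1}{-1 + \left(7 - 1\right)^{2}} \left(2 - \left(7 - 1\right)^{2}\right) = 22964 - 3 \left(-197\right) \frac{1}{-1 + 6^{2}} \left(2 - 6^{2}\right) = 22964 - 3 \left(-197\right) \frac{1}{-1 + 36} \left(2 - 36\right) = 22964 - 3 \left(-197\right) \frac{1}{35} \left(2 - 36\right) = 22964 - 3 \left(-197\right) \frac{1}{35} \left(-34\right) = 22964 - \frac{20094}{35} = \frac{783646}{35}$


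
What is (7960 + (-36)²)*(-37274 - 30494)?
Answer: -627260608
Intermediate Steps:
(7960 + (-36)²)*(-37274 - 30494) = (7960 + 1296)*(-67768) = 9256*(-67768) = -627260608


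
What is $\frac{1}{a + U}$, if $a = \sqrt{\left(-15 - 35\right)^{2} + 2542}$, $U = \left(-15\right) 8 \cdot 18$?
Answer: $- \frac{1080}{2330279} - \frac{\sqrt{5042}}{4660558} \approx -0.0004787$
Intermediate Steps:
$U = -2160$ ($U = \left(-120\right) 18 = -2160$)
$a = \sqrt{5042}$ ($a = \sqrt{\left(-50\right)^{2} + 2542} = \sqrt{2500 + 2542} = \sqrt{5042} \approx 71.007$)
$\frac{1}{a + U} = \frac{1}{\sqrt{5042} - 2160} = \frac{1}{-2160 + \sqrt{5042}}$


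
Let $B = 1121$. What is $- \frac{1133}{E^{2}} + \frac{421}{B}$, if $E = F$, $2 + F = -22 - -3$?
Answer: $- \frac{1084432}{494361} \approx -2.1936$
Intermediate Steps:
$F = -21$ ($F = -2 - 19 = -21$)
$E = -21$
$- \frac{1133}{E^{2}} + \frac{421}{B} = - \frac{1133}{\left(-21\right)^{2}} + \frac{421}{1121} = - \frac{1133}{441} + 421 \cdot \frac{1}{1121} = \left(-1133\right) \frac{1}{441} + \frac{421}{1121} = - \frac{1133}{441} + \frac{421}{1121} = - \frac{1084432}{494361}$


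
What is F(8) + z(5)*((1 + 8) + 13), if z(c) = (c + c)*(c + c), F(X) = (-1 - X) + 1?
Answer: 2192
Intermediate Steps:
F(X) = -X
z(c) = 4*c² (z(c) = (2*c)*(2*c) = 4*c²)
F(8) + z(5)*((1 + 8) + 13) = -1*8 + (4*5²)*((1 + 8) + 13) = -8 + (4*25)*(9 + 13) = -8 + 100*22 = -8 + 2200 = 2192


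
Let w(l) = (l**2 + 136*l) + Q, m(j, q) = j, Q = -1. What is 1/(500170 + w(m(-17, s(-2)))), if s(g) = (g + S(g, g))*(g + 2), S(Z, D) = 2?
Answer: 1/498146 ≈ 2.0074e-6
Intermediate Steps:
s(g) = (2 + g)**2 (s(g) = (g + 2)*(g + 2) = (2 + g)*(2 + g) = (2 + g)**2)
w(l) = -1 + l**2 + 136*l (w(l) = (l**2 + 136*l) - 1 = -1 + l**2 + 136*l)
1/(500170 + w(m(-17, s(-2)))) = 1/(500170 + (-1 + (-17)**2 + 136*(-17))) = 1/(500170 + (-1 + 289 - 2312)) = 1/(500170 - 2024) = 1/498146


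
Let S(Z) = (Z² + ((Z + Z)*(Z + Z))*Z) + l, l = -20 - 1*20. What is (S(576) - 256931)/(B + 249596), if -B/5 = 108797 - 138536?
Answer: 764486709/398291 ≈ 1919.4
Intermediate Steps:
l = -40 (l = -20 - 20 = -40)
S(Z) = -40 + Z² + 4*Z³ (S(Z) = (Z² + ((Z + Z)*(Z + Z))*Z) - 40 = (Z² + ((2*Z)*(2*Z))*Z) - 40 = (Z² + (4*Z²)*Z) - 40 = (Z² + 4*Z³) - 40 = -40 + Z² + 4*Z³)
B = 148695 (B = -5*(108797 - 138536) = -5*(-29739) = 148695)
(S(576) - 256931)/(B + 249596) = ((-40 + 576² + 4*576³) - 256931)/(148695 + 249596) = ((-40 + 331776 + 4*191102976) - 256931)/398291 = ((-40 + 331776 + 764411904) - 256931)*(1/398291) = (764743640 - 256931)*(1/398291) = 764486709*(1/398291) = 764486709/398291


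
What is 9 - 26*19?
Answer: -485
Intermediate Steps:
9 - 26*19 = 9 - 494 = -485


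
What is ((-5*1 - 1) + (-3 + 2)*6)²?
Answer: 144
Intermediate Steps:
((-5*1 - 1) + (-3 + 2)*6)² = ((-5 - 1) - 1*6)² = (-6 - 6)² = (-12)² = 144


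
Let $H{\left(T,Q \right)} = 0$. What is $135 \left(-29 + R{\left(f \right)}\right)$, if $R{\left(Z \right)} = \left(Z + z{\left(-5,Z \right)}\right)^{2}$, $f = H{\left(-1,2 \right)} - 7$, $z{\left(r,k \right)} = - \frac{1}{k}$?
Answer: $\frac{119205}{49} \approx 2432.8$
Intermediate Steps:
$f = -7$ ($f = 0 - 7 = -7$)
$R{\left(Z \right)} = \left(Z - \frac{1}{Z}\right)^{2}$
$135 \left(-29 + R{\left(f \right)}\right) = 135 \left(-29 + \frac{\left(-1 + \left(-7\right)^{2}\right)^{2}}{49}\right) = 135 \left(-29 + \frac{\left(-1 + 49\right)^{2}}{49}\right) = 135 \left(-29 + \frac{48^{2}}{49}\right) = 135 \left(-29 + \frac{1}{49} \cdot 2304\right) = 135 \left(-29 + \frac{2304}{49}\right) = 135 \cdot \frac{883}{49} = \frac{119205}{49}$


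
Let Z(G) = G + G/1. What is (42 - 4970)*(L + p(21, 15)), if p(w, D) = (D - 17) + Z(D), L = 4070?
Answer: -20194944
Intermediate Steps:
Z(G) = 2*G (Z(G) = G + G*1 = G + G = 2*G)
p(w, D) = -17 + 3*D (p(w, D) = (D - 17) + 2*D = (-17 + D) + 2*D = -17 + 3*D)
(42 - 4970)*(L + p(21, 15)) = (42 - 4970)*(4070 + (-17 + 3*15)) = -4928*(4070 + (-17 + 45)) = -4928*(4070 + 28) = -4928*4098 = -20194944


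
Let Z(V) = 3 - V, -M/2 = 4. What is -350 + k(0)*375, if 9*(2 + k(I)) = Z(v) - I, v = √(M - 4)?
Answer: -975 - 250*I*√3/3 ≈ -975.0 - 144.34*I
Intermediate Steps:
M = -8 (M = -2*4 = -8)
v = 2*I*√3 (v = √(-8 - 4) = √(-12) = 2*I*√3 ≈ 3.4641*I)
k(I) = -5/3 - I/9 - 2*I*√3/9 (k(I) = -2 + ((3 - 2*I*√3) - I)/9 = -2 + (3 - I - 2*I*√3)/9 = -2 + (⅓ - I/9 - 2*I*√3/9) = -5/3 - I/9 - 2*I*√3/9)
-350 + k(0)*375 = -350 + (-5/3 - ⅑*0 - 2*I*√3/9)*375 = -350 + (-5/3 + 0 - 2*I*√3/9)*375 = -350 + (-5/3 - 2*I*√3/9)*375 = -350 + (-625 - 250*I*√3/3) = -975 - 250*I*√3/3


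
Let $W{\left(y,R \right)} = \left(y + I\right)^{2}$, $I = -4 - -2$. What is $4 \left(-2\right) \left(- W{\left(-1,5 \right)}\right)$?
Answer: $72$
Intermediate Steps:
$I = -2$ ($I = -4 + 2 = -2$)
$W{\left(y,R \right)} = \left(-2 + y\right)^{2}$ ($W{\left(y,R \right)} = \left(y - 2\right)^{2} = \left(-2 + y\right)^{2}$)
$4 \left(-2\right) \left(- W{\left(-1,5 \right)}\right) = 4 \left(-2\right) \left(- \left(-2 - 1\right)^{2}\right) = - 8 \left(- \left(-3\right)^{2}\right) = - 8 \left(\left(-1\right) 9\right) = \left(-8\right) \left(-9\right) = 72$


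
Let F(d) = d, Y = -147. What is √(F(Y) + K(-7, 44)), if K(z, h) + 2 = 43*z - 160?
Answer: I*√610 ≈ 24.698*I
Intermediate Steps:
K(z, h) = -162 + 43*z (K(z, h) = -2 + (43*z - 160) = -2 + (-160 + 43*z) = -162 + 43*z)
√(F(Y) + K(-7, 44)) = √(-147 + (-162 + 43*(-7))) = √(-147 + (-162 - 301)) = √(-147 - 463) = √(-610) = I*√610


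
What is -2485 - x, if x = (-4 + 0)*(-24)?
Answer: -2581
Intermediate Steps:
x = 96 (x = -4*(-24) = 96)
-2485 - x = -2485 - 1*96 = -2485 - 96 = -2581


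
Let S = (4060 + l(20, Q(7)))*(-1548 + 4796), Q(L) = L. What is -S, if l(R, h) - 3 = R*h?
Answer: -13651344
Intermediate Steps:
l(R, h) = 3 + R*h
S = 13651344 (S = (4060 + (3 + 20*7))*(-1548 + 4796) = (4060 + (3 + 140))*3248 = (4060 + 143)*3248 = 4203*3248 = 13651344)
-S = -1*13651344 = -13651344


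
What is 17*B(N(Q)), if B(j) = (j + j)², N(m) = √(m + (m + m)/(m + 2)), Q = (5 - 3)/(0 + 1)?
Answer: 204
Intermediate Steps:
Q = 2 (Q = 2/1 = 2*1 = 2)
N(m) = √(m + 2*m/(2 + m)) (N(m) = √(m + (2*m)/(2 + m)) = √(m + 2*m/(2 + m)))
B(j) = 4*j² (B(j) = (2*j)² = 4*j²)
17*B(N(Q)) = 17*(4*(√(2*(4 + 2)/(2 + 2)))²) = 17*(4*(√(2*6/4))²) = 17*(4*(√(2*(¼)*6))²) = 17*(4*(√3)²) = 17*(4*3) = 17*12 = 204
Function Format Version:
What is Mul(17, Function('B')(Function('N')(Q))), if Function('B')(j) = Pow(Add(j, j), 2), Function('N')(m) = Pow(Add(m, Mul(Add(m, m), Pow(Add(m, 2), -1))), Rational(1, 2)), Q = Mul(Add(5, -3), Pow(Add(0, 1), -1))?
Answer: 204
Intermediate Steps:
Q = 2 (Q = Mul(2, Pow(1, -1)) = Mul(2, 1) = 2)
Function('N')(m) = Pow(Add(m, Mul(2, m, Pow(Add(2, m), -1))), Rational(1, 2)) (Function('N')(m) = Pow(Add(m, Mul(Mul(2, m), Pow(Add(2, m), -1))), Rational(1, 2)) = Pow(Add(m, Mul(2, m, Pow(Add(2, m), -1))), Rational(1, 2)))
Function('B')(j) = Mul(4, Pow(j, 2)) (Function('B')(j) = Pow(Mul(2, j), 2) = Mul(4, Pow(j, 2)))
Mul(17, Function('B')(Function('N')(Q))) = Mul(17, Mul(4, Pow(Pow(Mul(2, Pow(Add(2, 2), -1), Add(4, 2)), Rational(1, 2)), 2))) = Mul(17, Mul(4, Pow(Pow(Mul(2, Pow(4, -1), 6), Rational(1, 2)), 2))) = Mul(17, Mul(4, Pow(Pow(Mul(2, Rational(1, 4), 6), Rational(1, 2)), 2))) = Mul(17, Mul(4, Pow(Pow(3, Rational(1, 2)), 2))) = Mul(17, Mul(4, 3)) = Mul(17, 12) = 204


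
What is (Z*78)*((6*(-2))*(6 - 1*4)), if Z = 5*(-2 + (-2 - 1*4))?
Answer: 74880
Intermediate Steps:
Z = -40 (Z = 5*(-2 + (-2 - 4)) = 5*(-2 - 6) = 5*(-8) = -40)
(Z*78)*((6*(-2))*(6 - 1*4)) = (-40*78)*((6*(-2))*(6 - 1*4)) = -(-37440)*(6 - 4) = -(-37440)*2 = -3120*(-24) = 74880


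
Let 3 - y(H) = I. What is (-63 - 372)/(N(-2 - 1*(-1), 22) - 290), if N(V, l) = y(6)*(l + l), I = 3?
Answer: 3/2 ≈ 1.5000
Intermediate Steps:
y(H) = 0 (y(H) = 3 - 1*3 = 3 - 3 = 0)
N(V, l) = 0 (N(V, l) = 0*(l + l) = 0*(2*l) = 0)
(-63 - 372)/(N(-2 - 1*(-1), 22) - 290) = (-63 - 372)/(0 - 290) = -435/(-290) = -435*(-1/290) = 3/2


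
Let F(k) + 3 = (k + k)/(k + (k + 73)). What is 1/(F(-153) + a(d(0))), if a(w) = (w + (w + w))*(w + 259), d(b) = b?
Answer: -233/393 ≈ -0.59288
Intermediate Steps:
F(k) = -3 + 2*k/(73 + 2*k) (F(k) = -3 + (k + k)/(k + (k + 73)) = -3 + (2*k)/(k + (73 + k)) = -3 + (2*k)/(73 + 2*k) = -3 + 2*k/(73 + 2*k))
a(w) = 3*w*(259 + w) (a(w) = (w + 2*w)*(259 + w) = (3*w)*(259 + w) = 3*w*(259 + w))
1/(F(-153) + a(d(0))) = 1/((-219 - 4*(-153))/(73 + 2*(-153)) + 3*0*(259 + 0)) = 1/((-219 + 612)/(73 - 306) + 3*0*259) = 1/(393/(-233) + 0) = 1/(-1/233*393 + 0) = 1/(-393/233 + 0) = 1/(-393/233) = -233/393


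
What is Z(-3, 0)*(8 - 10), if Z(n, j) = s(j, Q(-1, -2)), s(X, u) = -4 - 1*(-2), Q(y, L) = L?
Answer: 4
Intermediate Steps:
s(X, u) = -2 (s(X, u) = -4 + 2 = -2)
Z(n, j) = -2
Z(-3, 0)*(8 - 10) = -2*(8 - 10) = -2*(-2) = 4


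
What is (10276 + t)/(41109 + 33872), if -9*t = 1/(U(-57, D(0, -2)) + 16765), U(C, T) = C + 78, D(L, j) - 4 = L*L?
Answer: 1552436423/11327679594 ≈ 0.13705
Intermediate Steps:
D(L, j) = 4 + L² (D(L, j) = 4 + L*L = 4 + L²)
U(C, T) = 78 + C
t = -1/151074 (t = -1/(9*((78 - 57) + 16765)) = -1/(9*(21 + 16765)) = -⅑/16786 = -⅑*1/16786 = -1/151074 ≈ -6.6193e-6)
(10276 + t)/(41109 + 33872) = (10276 - 1/151074)/(41109 + 33872) = (1552436423/151074)/74981 = (1552436423/151074)*(1/74981) = 1552436423/11327679594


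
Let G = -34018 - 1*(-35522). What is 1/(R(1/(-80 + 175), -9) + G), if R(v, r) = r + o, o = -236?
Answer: 1/1259 ≈ 0.00079428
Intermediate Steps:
R(v, r) = -236 + r (R(v, r) = r - 236 = -236 + r)
G = 1504 (G = -34018 + 35522 = 1504)
1/(R(1/(-80 + 175), -9) + G) = 1/((-236 - 9) + 1504) = 1/(-245 + 1504) = 1/1259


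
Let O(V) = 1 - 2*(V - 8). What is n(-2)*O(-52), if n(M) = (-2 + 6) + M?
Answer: 242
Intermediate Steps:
O(V) = 17 - 2*V (O(V) = 1 - 2*(-8 + V) = 1 + (16 - 2*V) = 17 - 2*V)
n(M) = 4 + M
n(-2)*O(-52) = (4 - 2)*(17 - 2*(-52)) = 2*(17 + 104) = 2*121 = 242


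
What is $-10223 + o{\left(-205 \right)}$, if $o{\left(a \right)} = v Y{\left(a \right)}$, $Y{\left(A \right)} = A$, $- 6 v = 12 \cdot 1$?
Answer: $-9813$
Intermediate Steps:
$v = -2$ ($v = - \frac{12 \cdot 1}{6} = \left(- \frac{1}{6}\right) 12 = -2$)
$o{\left(a \right)} = - 2 a$
$-10223 + o{\left(-205 \right)} = -10223 - -410 = -10223 + 410 = -9813$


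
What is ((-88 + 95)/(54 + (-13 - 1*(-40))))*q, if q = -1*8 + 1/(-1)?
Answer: -7/9 ≈ -0.77778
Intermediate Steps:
q = -9 (q = -8 - 1 = -9)
((-88 + 95)/(54 + (-13 - 1*(-40))))*q = ((-88 + 95)/(54 + (-13 - 1*(-40))))*(-9) = (7/(54 + (-13 + 40)))*(-9) = (7/(54 + 27))*(-9) = (7/81)*(-9) = -7/9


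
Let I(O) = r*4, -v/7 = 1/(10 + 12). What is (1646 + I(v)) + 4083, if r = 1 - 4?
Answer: 5717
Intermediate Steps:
r = -3
v = -7/22 (v = -7/(10 + 12) = -7/22 ≈ -0.31818)
I(O) = -12 (I(O) = -3*4 = -12)
(1646 + I(v)) + 4083 = (1646 - 12) + 4083 = 1634 + 4083 = 5717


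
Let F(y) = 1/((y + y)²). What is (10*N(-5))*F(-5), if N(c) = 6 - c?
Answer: 11/10 ≈ 1.1000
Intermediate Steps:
F(y) = 1/(4*y²) (F(y) = 1/((2*y)²) = 1/(4*y²))
(10*N(-5))*F(-5) = (10*(6 - 1*(-5)))*((¼)/(-5)²) = (10*(6 + 5))*((¼)*(1/25)) = (10*11)*(1/100) = 110*(1/100) = 11/10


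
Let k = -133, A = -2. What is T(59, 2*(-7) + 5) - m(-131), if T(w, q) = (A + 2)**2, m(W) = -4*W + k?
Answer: -391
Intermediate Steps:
m(W) = -133 - 4*W (m(W) = -4*W - 133 = -133 - 4*W)
T(w, q) = 0 (T(w, q) = (-2 + 2)**2 = 0**2 = 0)
T(59, 2*(-7) + 5) - m(-131) = 0 - (-133 - 4*(-131)) = 0 - (-133 + 524) = 0 - 1*391 = 0 - 391 = -391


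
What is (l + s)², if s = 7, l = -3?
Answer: 16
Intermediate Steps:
(l + s)² = (-3 + 7)² = 4² = 16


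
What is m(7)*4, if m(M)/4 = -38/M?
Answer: -608/7 ≈ -86.857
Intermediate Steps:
m(M) = -152/M (m(M) = 4*(-38/M) = -152/M)
m(7)*4 = -152/7*4 = -608/7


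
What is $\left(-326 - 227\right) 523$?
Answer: $-289219$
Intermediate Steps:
$\left(-326 - 227\right) 523 = \left(-553\right) 523 = -289219$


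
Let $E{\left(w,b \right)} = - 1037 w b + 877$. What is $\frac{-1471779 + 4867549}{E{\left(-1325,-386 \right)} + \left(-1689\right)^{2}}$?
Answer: $- \frac{1697885}{263760026} \approx -0.0064372$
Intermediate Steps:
$E{\left(w,b \right)} = 877 - 1037 b w$ ($E{\left(w,b \right)} = - 1037 b w + 877 = 877 - 1037 b w$)
$\frac{-1471779 + 4867549}{E{\left(-1325,-386 \right)} + \left(-1689\right)^{2}} = \frac{-1471779 + 4867549}{\left(877 - \left(-400282\right) \left(-1325\right)\right) + \left(-1689\right)^{2}} = \frac{3395770}{\left(877 - 530373650\right) + 2852721} = \frac{3395770}{-530372773 + 2852721} = \frac{3395770}{-527520052} = 3395770 \left(- \frac{1}{527520052}\right) = - \frac{1697885}{263760026}$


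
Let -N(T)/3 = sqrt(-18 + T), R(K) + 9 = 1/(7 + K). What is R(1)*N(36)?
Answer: 639*sqrt(2)/8 ≈ 112.96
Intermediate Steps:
R(K) = -9 + 1/(7 + K)
N(T) = -3*sqrt(-18 + T)
R(1)*N(36) = ((-62 - 9*1)/(7 + 1))*(-3*sqrt(-18 + 36)) = ((-62 - 9)/8)*(-9*sqrt(2)) = ((1/8)*(-71))*(-9*sqrt(2)) = -(-639)*sqrt(2)/8 = 639*sqrt(2)/8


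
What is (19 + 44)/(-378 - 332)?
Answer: -63/710 ≈ -0.088732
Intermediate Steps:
(19 + 44)/(-378 - 332) = 63/(-710) = 63*(-1/710) = -63/710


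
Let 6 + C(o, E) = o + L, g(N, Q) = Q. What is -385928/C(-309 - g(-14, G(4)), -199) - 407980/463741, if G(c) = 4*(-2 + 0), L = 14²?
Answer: 178925350868/51475251 ≈ 3475.9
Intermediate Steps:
L = 196
G(c) = -8 (G(c) = 4*(-2) = -8)
C(o, E) = 190 + o (C(o, E) = -6 + (o + 196) = -6 + (196 + o) = 190 + o)
-385928/C(-309 - g(-14, G(4)), -199) - 407980/463741 = -385928/(190 + (-309 - 1*(-8))) - 407980/463741 = -385928/(190 + (-309 + 8)) - 407980*1/463741 = -385928/(190 - 301) - 407980/463741 = -385928/(-111) - 407980/463741 = -385928*(-1/111) - 407980/463741 = 385928/111 - 407980/463741 = 178925350868/51475251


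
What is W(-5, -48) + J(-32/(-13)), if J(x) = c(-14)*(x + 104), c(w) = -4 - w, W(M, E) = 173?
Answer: 16089/13 ≈ 1237.6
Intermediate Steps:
J(x) = 1040 + 10*x (J(x) = (-4 - 1*(-14))*(x + 104) = (-4 + 14)*(104 + x) = 10*(104 + x) = 1040 + 10*x)
W(-5, -48) + J(-32/(-13)) = 173 + (1040 + 10*(-32/(-13))) = 173 + (1040 + 10*(-32*(-1/13))) = 173 + (1040 + 10*(32/13)) = 173 + (1040 + 320/13) = 173 + 13840/13 = 16089/13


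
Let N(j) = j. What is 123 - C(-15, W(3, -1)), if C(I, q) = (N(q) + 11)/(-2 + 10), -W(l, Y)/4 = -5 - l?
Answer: 941/8 ≈ 117.63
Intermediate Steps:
W(l, Y) = 20 + 4*l (W(l, Y) = -4*(-5 - l) = 20 + 4*l)
C(I, q) = 11/8 + q/8 (C(I, q) = (q + 11)/(-2 + 10) = (11 + q)/8 = (11 + q)*(1/8) = 11/8 + q/8)
123 - C(-15, W(3, -1)) = 123 - (11/8 + (20 + 4*3)/8) = 123 - (11/8 + (20 + 12)/8) = 123 - (11/8 + (1/8)*32) = 123 - (11/8 + 4) = 123 - 1*43/8 = 123 - 43/8 = 941/8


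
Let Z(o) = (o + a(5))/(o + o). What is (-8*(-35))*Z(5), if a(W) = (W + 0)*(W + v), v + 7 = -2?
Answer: -420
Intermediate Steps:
v = -9 (v = -7 - 2 = -9)
a(W) = W*(-9 + W) (a(W) = (W + 0)*(W - 9) = W*(-9 + W))
Z(o) = (-20 + o)/(2*o) (Z(o) = (o + 5*(-9 + 5))/(o + o) = (o + 5*(-4))/((2*o)) = (o - 20)*(1/(2*o)) = (-20 + o)*(1/(2*o)) = (-20 + o)/(2*o))
(-8*(-35))*Z(5) = (-8*(-35))*((1/2)*(-20 + 5)/5) = 280*((1/2)*(1/5)*(-15)) = 280*(-3/2) = -420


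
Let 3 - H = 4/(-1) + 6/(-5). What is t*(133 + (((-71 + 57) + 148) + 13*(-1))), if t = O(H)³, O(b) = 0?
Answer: 0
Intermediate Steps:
H = 41/5 (H = 3 - (4/(-1) + 6/(-5)) = 3 - (4*(-1) + 6*(-⅕)) = 3 - (-4 - 6/5) = 3 - 1*(-26/5) = 3 + 26/5 = 41/5 ≈ 8.2000)
t = 0 (t = 0³ = 0)
t*(133 + (((-71 + 57) + 148) + 13*(-1))) = 0*(133 + (((-71 + 57) + 148) + 13*(-1))) = 0*(133 + ((-14 + 148) - 13)) = 0*(133 + (134 - 13)) = 0*(133 + 121) = 0*254 = 0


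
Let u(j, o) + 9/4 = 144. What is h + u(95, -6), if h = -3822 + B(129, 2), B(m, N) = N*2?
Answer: -14705/4 ≈ -3676.3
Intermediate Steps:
B(m, N) = 2*N
u(j, o) = 567/4 (u(j, o) = -9/4 + 144 = 567/4)
h = -3818 (h = -3822 + 2*2 = -3822 + 4 = -3818)
h + u(95, -6) = -3818 + 567/4 = -14705/4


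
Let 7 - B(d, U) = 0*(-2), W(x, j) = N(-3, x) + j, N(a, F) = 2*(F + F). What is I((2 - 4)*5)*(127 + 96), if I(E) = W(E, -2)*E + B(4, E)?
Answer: 95221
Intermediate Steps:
N(a, F) = 4*F (N(a, F) = 2*(2*F) = 4*F)
W(x, j) = j + 4*x (W(x, j) = 4*x + j = j + 4*x)
B(d, U) = 7 (B(d, U) = 7 - 0*(-2) = 7 - 1*0 = 7 + 0 = 7)
I(E) = 7 + E*(-2 + 4*E) (I(E) = (-2 + 4*E)*E + 7 = E*(-2 + 4*E) + 7 = 7 + E*(-2 + 4*E))
I((2 - 4)*5)*(127 + 96) = (7 + 2*((2 - 4)*5)*(-1 + 2*((2 - 4)*5)))*(127 + 96) = (7 + 2*(-2*5)*(-1 + 2*(-2*5)))*223 = (7 + 2*(-10)*(-1 + 2*(-10)))*223 = (7 + 2*(-10)*(-1 - 20))*223 = (7 + 2*(-10)*(-21))*223 = (7 + 420)*223 = 427*223 = 95221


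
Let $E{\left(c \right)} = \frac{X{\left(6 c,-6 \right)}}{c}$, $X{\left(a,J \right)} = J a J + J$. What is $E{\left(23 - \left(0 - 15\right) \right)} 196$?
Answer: $\frac{803796}{19} \approx 42305.0$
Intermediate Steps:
$X{\left(a,J \right)} = J + a J^{2}$ ($X{\left(a,J \right)} = a J^{2} + J = J + a J^{2}$)
$E{\left(c \right)} = \frac{-6 + 216 c}{c}$ ($E{\left(c \right)} = \frac{\left(-6\right) \left(1 - 6 \cdot 6 c\right)}{c} = \frac{\left(-6\right) \left(1 - 36 c\right)}{c} = \frac{-6 + 216 c}{c}$)
$E{\left(23 - \left(0 - 15\right) \right)} 196 = \left(216 - \frac{6}{23 - \left(0 - 15\right)}\right) 196 = \left(216 - \frac{6}{23 - -15}\right) 196 = \left(216 - \frac{6}{23 + 15}\right) 196 = \left(216 - \frac{6}{38}\right) 196 = \left(216 - \frac{3}{19}\right) 196 = \frac{4101}{19} \cdot 196 = \frac{803796}{19}$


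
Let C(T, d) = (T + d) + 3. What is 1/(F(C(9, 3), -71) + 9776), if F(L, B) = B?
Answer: 1/9705 ≈ 0.00010304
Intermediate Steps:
C(T, d) = 3 + T + d
1/(F(C(9, 3), -71) + 9776) = 1/(-71 + 9776) = 1/9705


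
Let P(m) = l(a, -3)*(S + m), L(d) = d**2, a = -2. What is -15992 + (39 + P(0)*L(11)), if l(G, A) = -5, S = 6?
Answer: -19583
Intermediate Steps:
P(m) = -30 - 5*m (P(m) = -5*(6 + m) = -30 - 5*m)
-15992 + (39 + P(0)*L(11)) = -15992 + (39 + (-30 - 5*0)*11**2) = -15992 + (39 + (-30 + 0)*121) = -15992 + (39 - 30*121) = -15992 + (39 - 3630) = -15992 - 3591 = -19583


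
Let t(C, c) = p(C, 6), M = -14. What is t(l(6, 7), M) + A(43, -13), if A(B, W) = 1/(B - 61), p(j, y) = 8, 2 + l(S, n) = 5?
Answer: 143/18 ≈ 7.9444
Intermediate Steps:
l(S, n) = 3 (l(S, n) = -2 + 5 = 3)
t(C, c) = 8
A(B, W) = 1/(-61 + B)
t(l(6, 7), M) + A(43, -13) = 8 + 1/(-61 + 43) = 8 + 1/(-18) = 8 - 1/18 = 143/18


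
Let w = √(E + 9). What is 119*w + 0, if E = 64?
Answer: 119*√73 ≈ 1016.7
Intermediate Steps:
w = √73 (w = √(64 + 9) = √73 ≈ 8.5440)
119*w + 0 = 119*√73 + 0 = 119*√73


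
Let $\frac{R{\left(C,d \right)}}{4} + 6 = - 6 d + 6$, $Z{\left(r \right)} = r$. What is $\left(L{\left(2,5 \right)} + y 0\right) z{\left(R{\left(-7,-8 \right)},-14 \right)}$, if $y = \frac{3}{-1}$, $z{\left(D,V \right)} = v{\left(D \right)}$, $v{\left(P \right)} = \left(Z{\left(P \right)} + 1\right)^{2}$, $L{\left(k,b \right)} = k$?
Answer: $74498$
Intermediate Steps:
$R{\left(C,d \right)} = - 24 d$ ($R{\left(C,d \right)} = -24 + 4 \left(- 6 d + 6\right) = -24 + 4 \left(6 - 6 d\right) = -24 - \left(-24 + 24 d\right) = - 24 d$)
$v{\left(P \right)} = \left(1 + P\right)^{2}$ ($v{\left(P \right)} = \left(P + 1\right)^{2} = \left(1 + P\right)^{2}$)
$z{\left(D,V \right)} = \left(1 + D\right)^{2}$
$y = -3$ ($y = 3 \left(-1\right) = -3$)
$\left(L{\left(2,5 \right)} + y 0\right) z{\left(R{\left(-7,-8 \right)},-14 \right)} = \left(2 - 0\right) \left(1 - -192\right)^{2} = \left(2 + 0\right) \left(1 + 192\right)^{2} = 2 \cdot 193^{2} = 2 \cdot 37249 = 74498$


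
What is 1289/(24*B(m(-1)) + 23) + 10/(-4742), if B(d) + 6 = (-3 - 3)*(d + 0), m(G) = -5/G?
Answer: -3060424/1994011 ≈ -1.5348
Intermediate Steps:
B(d) = -6 - 6*d (B(d) = -6 + (-3 - 3)*(d + 0) = -6 - 6*d)
1289/(24*B(m(-1)) + 23) + 10/(-4742) = 1289/(24*(-6 - (-30)/(-1)) + 23) + 10/(-4742) = 1289/(24*(-6 - (-30)*(-1)) + 23) + 10*(-1/4742) = 1289/(24*(-6 - 6*5) + 23) - 5/2371 = 1289/(24*(-6 - 30) + 23) - 5/2371 = 1289/(24*(-36) + 23) - 5/2371 = 1289/(-864 + 23) - 5/2371 = 1289/(-841) - 5/2371 = 1289*(-1/841) - 5/2371 = -1289/841 - 5/2371 = -3060424/1994011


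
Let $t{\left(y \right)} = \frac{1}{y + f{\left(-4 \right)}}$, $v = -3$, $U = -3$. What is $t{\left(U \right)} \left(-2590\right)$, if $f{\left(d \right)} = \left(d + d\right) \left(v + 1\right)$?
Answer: $- \frac{2590}{13} \approx -199.23$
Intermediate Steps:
$f{\left(d \right)} = - 4 d$ ($f{\left(d \right)} = \left(d + d\right) \left(-3 + 1\right) = 2 d \left(-2\right) = - 4 d$)
$t{\left(y \right)} = \frac{1}{16 + y}$ ($t{\left(y \right)} = \frac{1}{y - -16} = \frac{1}{y + 16} = \frac{1}{16 + y}$)
$t{\left(U \right)} \left(-2590\right) = \frac{1}{16 - 3} \left(-2590\right) = \frac{1}{13} \left(-2590\right) = - \frac{2590}{13}$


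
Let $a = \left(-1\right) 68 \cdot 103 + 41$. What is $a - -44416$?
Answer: $37453$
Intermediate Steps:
$a = -6963$ ($a = \left(-68\right) 103 + 41 = -7004 + 41 = -6963$)
$a - -44416 = -6963 - -44416 = -6963 + 44416 = 37453$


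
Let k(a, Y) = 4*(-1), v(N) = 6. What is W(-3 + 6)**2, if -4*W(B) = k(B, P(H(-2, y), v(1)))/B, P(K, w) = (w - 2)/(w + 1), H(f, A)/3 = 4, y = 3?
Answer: 1/9 ≈ 0.11111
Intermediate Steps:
H(f, A) = 12 (H(f, A) = 3*4 = 12)
P(K, w) = (-2 + w)/(1 + w)
k(a, Y) = -4
W(B) = 1/B (W(B) = -(-1)/B = 1/B)
W(-3 + 6)**2 = (1/(-3 + 6))**2 = (1/3)**2 = 1/9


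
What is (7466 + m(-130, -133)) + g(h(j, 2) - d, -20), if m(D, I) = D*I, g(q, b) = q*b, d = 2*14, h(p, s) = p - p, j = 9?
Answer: 25316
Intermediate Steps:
h(p, s) = 0
d = 28
g(q, b) = b*q
(7466 + m(-130, -133)) + g(h(j, 2) - d, -20) = (7466 - 130*(-133)) - 20*(0 - 1*28) = (7466 + 17290) - 20*(0 - 28) = 24756 - 20*(-28) = 24756 + 560 = 25316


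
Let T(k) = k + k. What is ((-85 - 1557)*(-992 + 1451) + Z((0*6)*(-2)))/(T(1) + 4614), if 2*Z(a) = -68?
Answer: -94214/577 ≈ -163.28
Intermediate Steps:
Z(a) = -34 (Z(a) = (1/2)*(-68) = -34)
T(k) = 2*k
((-85 - 1557)*(-992 + 1451) + Z((0*6)*(-2)))/(T(1) + 4614) = ((-85 - 1557)*(-992 + 1451) - 34)/(2*1 + 4614) = (-1642*459 - 34)/(2 + 4614) = (-753678 - 34)/4616 = -753712*1/4616 = -94214/577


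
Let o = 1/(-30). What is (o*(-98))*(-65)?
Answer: -637/3 ≈ -212.33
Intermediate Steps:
o = -1/30 ≈ -0.033333
(o*(-98))*(-65) = -1/30*(-98)*(-65) = (49/15)*(-65) = -637/3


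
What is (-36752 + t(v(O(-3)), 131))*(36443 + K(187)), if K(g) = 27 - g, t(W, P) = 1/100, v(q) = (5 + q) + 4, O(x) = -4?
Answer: -133347245317/100 ≈ -1.3335e+9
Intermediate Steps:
v(q) = 9 + q
t(W, P) = 1/100
(-36752 + t(v(O(-3)), 131))*(36443 + K(187)) = (-36752 + 1/100)*(36443 + (27 - 1*187)) = -3675199*(36443 + (27 - 187))/100 = -3675199*(36443 - 160)/100 = -3675199/100*36283 = -133347245317/100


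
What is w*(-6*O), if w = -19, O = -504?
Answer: -57456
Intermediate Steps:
w*(-6*O) = -(-114)*(-504) = -19*3024 = -57456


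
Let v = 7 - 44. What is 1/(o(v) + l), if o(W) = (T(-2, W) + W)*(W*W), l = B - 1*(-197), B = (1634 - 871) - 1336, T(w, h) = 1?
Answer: -1/49660 ≈ -2.0137e-5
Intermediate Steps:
B = -573 (B = 763 - 1336 = -573)
v = -37
l = -376 (l = -573 - 1*(-197) = -573 + 197 = -376)
o(W) = W**2*(1 + W) (o(W) = (1 + W)*(W*W) = (1 + W)*W**2 = W**2*(1 + W))
1/(o(v) + l) = 1/((-37)**2*(1 - 37) - 376) = 1/(1369*(-36) - 376) = 1/(-49284 - 376) = 1/(-49660) = -1/49660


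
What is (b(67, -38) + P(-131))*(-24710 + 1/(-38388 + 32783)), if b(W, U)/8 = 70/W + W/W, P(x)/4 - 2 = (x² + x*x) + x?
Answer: -253864690999164/75107 ≈ -3.3800e+9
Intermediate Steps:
P(x) = 8 + 4*x + 8*x² (P(x) = 8 + 4*((x² + x*x) + x) = 8 + 4*((x² + x²) + x) = 8 + 4*(2*x² + x) = 8 + 4*(x + 2*x²) = 8 + (4*x + 8*x²) = 8 + 4*x + 8*x²)
b(W, U) = 8 + 560/W (b(W, U) = 8*(70/W + W/W) = 8*(70/W + 1) = 8*(1 + 70/W) = 8 + 560/W)
(b(67, -38) + P(-131))*(-24710 + 1/(-38388 + 32783)) = ((8 + 560/67) + (8 + 4*(-131) + 8*(-131)²))*(-24710 + 1/(-38388 + 32783)) = ((8 + 560*(1/67)) + (8 - 524 + 8*17161))*(-24710 + 1/(-5605)) = ((8 + 560/67) + (8 - 524 + 137288))*(-24710 - 1/5605) = (1096/67 + 136772)*(-138499551/5605) = (9164820/67)*(-138499551/5605) = -253864690999164/75107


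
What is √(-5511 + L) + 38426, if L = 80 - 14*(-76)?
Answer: 38426 + I*√4367 ≈ 38426.0 + 66.083*I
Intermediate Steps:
L = 1144 (L = 80 + 1064 = 1144)
√(-5511 + L) + 38426 = √(-5511 + 1144) + 38426 = √(-4367) + 38426 = I*√4367 + 38426 = 38426 + I*√4367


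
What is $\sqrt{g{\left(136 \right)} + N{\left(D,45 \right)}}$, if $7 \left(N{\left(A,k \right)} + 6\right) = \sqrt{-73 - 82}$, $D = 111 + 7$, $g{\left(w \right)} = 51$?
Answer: $\frac{\sqrt{2205 + 7 i \sqrt{155}}}{7} \approx 6.7095 + 0.13254 i$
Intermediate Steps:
$D = 118$
$N{\left(A,k \right)} = -6 + \frac{i \sqrt{155}}{7}$ ($N{\left(A,k \right)} = -6 + \frac{\sqrt{-73 - 82}}{7} = -6 + \frac{\sqrt{-155}}{7} = -6 + \frac{i \sqrt{155}}{7}$)
$\sqrt{g{\left(136 \right)} + N{\left(D,45 \right)}} = \sqrt{51 - \left(6 - \frac{i \sqrt{155}}{7}\right)} = \sqrt{45 + \frac{i \sqrt{155}}{7}}$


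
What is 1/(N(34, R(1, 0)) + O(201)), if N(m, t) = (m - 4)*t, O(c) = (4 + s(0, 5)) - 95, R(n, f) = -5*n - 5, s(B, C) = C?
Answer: -1/386 ≈ -0.0025907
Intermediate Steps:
R(n, f) = -5 - 5*n
O(c) = -86 (O(c) = (4 + 5) - 95 = 9 - 95 = -86)
N(m, t) = t*(-4 + m) (N(m, t) = (-4 + m)*t = t*(-4 + m))
1/(N(34, R(1, 0)) + O(201)) = 1/((-5 - 5*1)*(-4 + 34) - 86) = 1/((-5 - 5)*30 - 86) = 1/(-10*30 - 86) = 1/(-300 - 86) = 1/(-386) = -1/386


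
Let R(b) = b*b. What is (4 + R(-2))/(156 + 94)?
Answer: 4/125 ≈ 0.032000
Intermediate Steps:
R(b) = b**2
(4 + R(-2))/(156 + 94) = (4 + (-2)**2)/(156 + 94) = (4 + 4)/250 = (1/250)*8 = 4/125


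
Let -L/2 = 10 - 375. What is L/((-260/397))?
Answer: -28981/26 ≈ -1114.7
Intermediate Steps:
L = 730 (L = -2*(10 - 375) = -2*(-365) = 730)
L/((-260/397)) = 730/((-260/397)) = 730/((-260*1/397)) = 730/(-260/397) = 730*(-397/260) = -28981/26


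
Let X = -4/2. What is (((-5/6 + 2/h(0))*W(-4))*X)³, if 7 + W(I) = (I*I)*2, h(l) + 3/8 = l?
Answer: 791453125/27 ≈ 2.9313e+7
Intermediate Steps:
h(l) = -3/8 + l
X = -2 (X = -4*½ = -2)
W(I) = -7 + 2*I² (W(I) = -7 + (I*I)*2 = -7 + I²*2 = -7 + 2*I²)
(((-5/6 + 2/h(0))*W(-4))*X)³ = (((-5/6 + 2/(-3/8 + 0))*(-7 + 2*(-4)²))*(-2))³ = (((-5*⅙ + 2/(-3/8))*(-7 + 2*16))*(-2))³ = (((-⅚ + 2*(-8/3))*(-7 + 32))*(-2))³ = (((-⅚ - 16/3)*25)*(-2))³ = (-37/6*25*(-2))³ = (-925/6*(-2))³ = (925/3)³ = 791453125/27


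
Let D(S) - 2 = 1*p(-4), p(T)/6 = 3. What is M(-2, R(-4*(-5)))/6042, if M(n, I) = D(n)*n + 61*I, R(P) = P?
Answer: 590/3021 ≈ 0.19530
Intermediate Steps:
p(T) = 18 (p(T) = 6*3 = 18)
D(S) = 20 (D(S) = 2 + 1*18 = 2 + 18 = 20)
M(n, I) = 20*n + 61*I
M(-2, R(-4*(-5)))/6042 = (20*(-2) + 61*(-4*(-5)))/6042 = (-40 + 61*20)*(1/6042) = (-40 + 1220)*(1/6042) = 1180*(1/6042) = 590/3021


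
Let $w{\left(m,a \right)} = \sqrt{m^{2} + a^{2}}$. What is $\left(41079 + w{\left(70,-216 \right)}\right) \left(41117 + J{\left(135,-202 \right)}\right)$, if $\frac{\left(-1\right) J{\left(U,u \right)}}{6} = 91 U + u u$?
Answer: $-11396012943 - 554834 \sqrt{12889} \approx -1.1459 \cdot 10^{10}$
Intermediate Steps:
$J{\left(U,u \right)} = - 546 U - 6 u^{2}$ ($J{\left(U,u \right)} = - 6 \left(91 U + u u\right) = - 6 \left(91 U + u^{2}\right) = - 6 \left(u^{2} + 91 U\right) = - 546 U - 6 u^{2}$)
$w{\left(m,a \right)} = \sqrt{a^{2} + m^{2}}$
$\left(41079 + w{\left(70,-216 \right)}\right) \left(41117 + J{\left(135,-202 \right)}\right) = \left(41079 + \sqrt{\left(-216\right)^{2} + 70^{2}}\right) \left(41117 - \left(73710 + 6 \left(-202\right)^{2}\right)\right) = \left(41079 + \sqrt{46656 + 4900}\right) \left(41117 - 318534\right) = \left(41079 + \sqrt{51556}\right) \left(41117 - 318534\right) = \left(41079 + 2 \sqrt{12889}\right) \left(41117 - 318534\right) = \left(41079 + 2 \sqrt{12889}\right) \left(-277417\right) = -11396012943 - 554834 \sqrt{12889}$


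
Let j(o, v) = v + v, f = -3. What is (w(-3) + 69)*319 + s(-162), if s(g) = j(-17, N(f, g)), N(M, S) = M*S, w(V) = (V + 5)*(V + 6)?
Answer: 24897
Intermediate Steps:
w(V) = (5 + V)*(6 + V)
j(o, v) = 2*v
s(g) = -6*g (s(g) = 2*(-3*g) = -6*g)
(w(-3) + 69)*319 + s(-162) = ((30 + (-3)² + 11*(-3)) + 69)*319 - 6*(-162) = ((30 + 9 - 33) + 69)*319 + 972 = (6 + 69)*319 + 972 = 75*319 + 972 = 23925 + 972 = 24897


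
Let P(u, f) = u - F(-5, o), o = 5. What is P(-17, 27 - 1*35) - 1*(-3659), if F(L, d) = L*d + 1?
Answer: 3666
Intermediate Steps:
F(L, d) = 1 + L*d
P(u, f) = 24 + u (P(u, f) = u - (1 - 5*5) = u - (1 - 25) = u - 1*(-24) = u + 24 = 24 + u)
P(-17, 27 - 1*35) - 1*(-3659) = (24 - 17) - 1*(-3659) = 7 + 3659 = 3666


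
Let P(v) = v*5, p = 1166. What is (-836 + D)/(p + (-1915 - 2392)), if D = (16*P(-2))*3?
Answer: 1316/3141 ≈ 0.41897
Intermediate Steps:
P(v) = 5*v
D = -480 (D = (16*(5*(-2)))*3 = (16*(-10))*3 = -160*3 = -480)
(-836 + D)/(p + (-1915 - 2392)) = (-836 - 480)/(1166 + (-1915 - 2392)) = -1316/(1166 - 4307) = -1316/(-3141) = -1316*(-1/3141) = 1316/3141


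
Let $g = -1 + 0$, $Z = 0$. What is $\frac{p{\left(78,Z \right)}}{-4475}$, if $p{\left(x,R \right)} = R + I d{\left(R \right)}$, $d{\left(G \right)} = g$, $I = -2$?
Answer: $- \frac{2}{4475} \approx -0.00044693$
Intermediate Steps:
$g = -1$
$d{\left(G \right)} = -1$
$p{\left(x,R \right)} = 2 + R$ ($p{\left(x,R \right)} = R - -2 = R + 2 = 2 + R$)
$\frac{p{\left(78,Z \right)}}{-4475} = \frac{2 + 0}{-4475} = 2 \left(- \frac{1}{4475}\right) = - \frac{2}{4475}$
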